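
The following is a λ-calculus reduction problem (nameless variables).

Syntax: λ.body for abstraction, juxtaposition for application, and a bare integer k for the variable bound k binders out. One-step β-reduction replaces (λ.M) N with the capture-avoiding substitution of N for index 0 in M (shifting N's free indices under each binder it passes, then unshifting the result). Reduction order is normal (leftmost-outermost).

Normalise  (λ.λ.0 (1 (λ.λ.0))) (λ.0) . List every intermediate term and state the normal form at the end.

Answer: normal form = λ.0 (λ.λ.0)  (in 2 steps)

Derivation:
  start: (λ.λ.0 (1 (λ.λ.0))) (λ.0)
  [1] λ.0 ((λ.0) (λ.λ.0))
  [2] λ.0 (λ.λ.0)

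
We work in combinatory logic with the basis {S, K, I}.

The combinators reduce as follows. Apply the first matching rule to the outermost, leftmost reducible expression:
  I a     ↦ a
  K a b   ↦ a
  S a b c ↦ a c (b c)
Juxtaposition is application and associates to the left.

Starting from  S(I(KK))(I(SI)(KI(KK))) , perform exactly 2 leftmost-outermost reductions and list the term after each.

Answer: after 2 steps: S(KK)(SI(KI(KK)))

Working:
  start: S(I(KK))(I(SI)(KI(KK)))
  step 1: S(KK)(I(SI)(KI(KK)))
  step 2: S(KK)(SI(KI(KK)))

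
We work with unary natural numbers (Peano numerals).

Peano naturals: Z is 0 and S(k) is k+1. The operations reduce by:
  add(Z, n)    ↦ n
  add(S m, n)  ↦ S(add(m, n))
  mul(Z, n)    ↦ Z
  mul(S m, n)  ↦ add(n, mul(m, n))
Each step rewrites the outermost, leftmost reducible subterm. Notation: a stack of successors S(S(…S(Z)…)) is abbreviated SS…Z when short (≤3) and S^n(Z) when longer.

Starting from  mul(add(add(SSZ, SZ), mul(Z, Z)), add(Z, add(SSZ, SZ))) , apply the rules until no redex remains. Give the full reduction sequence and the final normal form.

  start: mul(add(add(SSZ, SZ), mul(Z, Z)), add(Z, add(SSZ, SZ)))
  →1  mul(add(S(add(SZ, SZ)), mul(Z, Z)), add(Z, add(SSZ, SZ)))
  →2  mul(S(add(add(SZ, SZ), mul(Z, Z))), add(Z, add(SSZ, SZ)))
  →3  add(add(Z, add(SSZ, SZ)), mul(add(add(SZ, SZ), mul(Z, Z)), add(Z, add(SSZ, SZ))))
  →4  add(add(SSZ, SZ), mul(add(add(SZ, SZ), mul(Z, Z)), add(Z, add(SSZ, SZ))))
  →5  add(S(add(SZ, SZ)), mul(add(add(SZ, SZ), mul(Z, Z)), add(Z, add(SSZ, SZ))))
  →6  S(add(add(SZ, SZ), mul(add(add(SZ, SZ), mul(Z, Z)), add(Z, add(SSZ, SZ)))))
  →7  S(add(S(add(Z, SZ)), mul(add(add(SZ, SZ), mul(Z, Z)), add(Z, add(SSZ, SZ)))))
  →8  S(S(add(add(Z, SZ), mul(add(add(SZ, SZ), mul(Z, Z)), add(Z, add(SSZ, SZ))))))
  →9  S(S(add(SZ, mul(add(add(SZ, SZ), mul(Z, Z)), add(Z, add(SSZ, SZ))))))
  →10  S(S(S(add(Z, mul(add(add(SZ, SZ), mul(Z, Z)), add(Z, add(SSZ, SZ)))))))
  →11  S(S(S(mul(add(add(SZ, SZ), mul(Z, Z)), add(Z, add(SSZ, SZ))))))
  →12  S(S(S(mul(add(S(add(Z, SZ)), mul(Z, Z)), add(Z, add(SSZ, SZ))))))
  →13  S(S(S(mul(S(add(add(Z, SZ), mul(Z, Z))), add(Z, add(SSZ, SZ))))))
  →14  S(S(S(add(add(Z, add(SSZ, SZ)), mul(add(add(Z, SZ), mul(Z, Z)), add(Z, add(SSZ, SZ)))))))
  →15  S(S(S(add(add(SSZ, SZ), mul(add(add(Z, SZ), mul(Z, Z)), add(Z, add(SSZ, SZ)))))))
  →16  S(S(S(add(S(add(SZ, SZ)), mul(add(add(Z, SZ), mul(Z, Z)), add(Z, add(SSZ, SZ)))))))
  →17  S(S(S(S(add(add(SZ, SZ), mul(add(add(Z, SZ), mul(Z, Z)), add(Z, add(SSZ, SZ))))))))
  →18  S(S(S(S(add(S(add(Z, SZ)), mul(add(add(Z, SZ), mul(Z, Z)), add(Z, add(SSZ, SZ))))))))
  →19  S(S(S(S(S(add(add(Z, SZ), mul(add(add(Z, SZ), mul(Z, Z)), add(Z, add(SSZ, SZ)))))))))
  →20  S(S(S(S(S(add(SZ, mul(add(add(Z, SZ), mul(Z, Z)), add(Z, add(SSZ, SZ)))))))))
  →21  S(S(S(S(S(S(add(Z, mul(add(add(Z, SZ), mul(Z, Z)), add(Z, add(SSZ, SZ))))))))))
  →22  S(S(S(S(S(S(mul(add(add(Z, SZ), mul(Z, Z)), add(Z, add(SSZ, SZ)))))))))
  →23  S(S(S(S(S(S(mul(add(SZ, mul(Z, Z)), add(Z, add(SSZ, SZ)))))))))
  →24  S(S(S(S(S(S(mul(S(add(Z, mul(Z, Z))), add(Z, add(SSZ, SZ)))))))))
  →25  S(S(S(S(S(S(add(add(Z, add(SSZ, SZ)), mul(add(Z, mul(Z, Z)), add(Z, add(SSZ, SZ))))))))))
  →26  S(S(S(S(S(S(add(add(SSZ, SZ), mul(add(Z, mul(Z, Z)), add(Z, add(SSZ, SZ))))))))))
  →27  S(S(S(S(S(S(add(S(add(SZ, SZ)), mul(add(Z, mul(Z, Z)), add(Z, add(SSZ, SZ))))))))))
  →28  S(S(S(S(S(S(S(add(add(SZ, SZ), mul(add(Z, mul(Z, Z)), add(Z, add(SSZ, SZ)))))))))))
  →29  S(S(S(S(S(S(S(add(S(add(Z, SZ)), mul(add(Z, mul(Z, Z)), add(Z, add(SSZ, SZ)))))))))))
  →30  S(S(S(S(S(S(S(S(add(add(Z, SZ), mul(add(Z, mul(Z, Z)), add(Z, add(SSZ, SZ))))))))))))
  →31  S(S(S(S(S(S(S(S(add(SZ, mul(add(Z, mul(Z, Z)), add(Z, add(SSZ, SZ))))))))))))
  →32  S(S(S(S(S(S(S(S(S(add(Z, mul(add(Z, mul(Z, Z)), add(Z, add(SSZ, SZ)))))))))))))
  →33  S(S(S(S(S(S(S(S(S(mul(add(Z, mul(Z, Z)), add(Z, add(SSZ, SZ))))))))))))
  →34  S(S(S(S(S(S(S(S(S(mul(mul(Z, Z), add(Z, add(SSZ, SZ))))))))))))
  →35  S(S(S(S(S(S(S(S(S(mul(Z, add(Z, add(SSZ, SZ))))))))))))
  →36  S^9(Z)

Answer: normal form = S^9(Z)  (in 36 steps)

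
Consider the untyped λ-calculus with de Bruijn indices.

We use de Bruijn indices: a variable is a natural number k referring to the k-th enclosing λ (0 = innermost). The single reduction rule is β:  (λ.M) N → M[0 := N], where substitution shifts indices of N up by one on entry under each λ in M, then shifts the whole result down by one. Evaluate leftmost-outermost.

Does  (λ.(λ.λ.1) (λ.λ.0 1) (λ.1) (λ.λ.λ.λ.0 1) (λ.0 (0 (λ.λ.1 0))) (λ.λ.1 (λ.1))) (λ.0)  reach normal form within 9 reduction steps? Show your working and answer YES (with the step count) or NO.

  start: (λ.(λ.λ.1) (λ.λ.0 1) (λ.1) (λ.λ.λ.λ.0 1) (λ.0 (0 (λ.λ.1 0))) (λ.λ.1 (λ.1))) (λ.0)
  [1] (λ.λ.1) (λ.λ.0 1) (λ.λ.0) (λ.λ.λ.λ.0 1) (λ.0 (0 (λ.λ.1 0))) (λ.λ.1 (λ.1))
  [2] (λ.λ.λ.0 1) (λ.λ.0) (λ.λ.λ.λ.0 1) (λ.0 (0 (λ.λ.1 0))) (λ.λ.1 (λ.1))
  [3] (λ.λ.0 1) (λ.λ.λ.λ.0 1) (λ.0 (0 (λ.λ.1 0))) (λ.λ.1 (λ.1))
  [4] (λ.0 (λ.λ.λ.λ.0 1)) (λ.0 (0 (λ.λ.1 0))) (λ.λ.1 (λ.1))
  [5] (λ.0 (0 (λ.λ.1 0))) (λ.λ.λ.λ.0 1) (λ.λ.1 (λ.1))
  [6] (λ.λ.λ.λ.0 1) ((λ.λ.λ.λ.0 1) (λ.λ.1 0)) (λ.λ.1 (λ.1))
  [7] (λ.λ.λ.0 1) (λ.λ.1 (λ.1))
  [8] λ.λ.0 1

Answer: YES — reaches normal form λ.λ.0 1 in 8 ≤ 9 steps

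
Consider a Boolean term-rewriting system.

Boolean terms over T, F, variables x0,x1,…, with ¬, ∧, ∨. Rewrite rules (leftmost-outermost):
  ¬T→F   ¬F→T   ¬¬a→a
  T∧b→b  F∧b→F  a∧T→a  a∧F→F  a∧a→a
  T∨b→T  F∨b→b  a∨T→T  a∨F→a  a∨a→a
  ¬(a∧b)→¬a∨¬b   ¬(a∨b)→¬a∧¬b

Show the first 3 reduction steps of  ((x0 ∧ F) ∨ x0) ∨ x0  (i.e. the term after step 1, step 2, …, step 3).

Answer: after 3 steps: x0

Working:
  start: ((x0 ∧ F) ∨ x0) ∨ x0
  step 1: (F ∨ x0) ∨ x0
  step 2: x0 ∨ x0
  step 3: x0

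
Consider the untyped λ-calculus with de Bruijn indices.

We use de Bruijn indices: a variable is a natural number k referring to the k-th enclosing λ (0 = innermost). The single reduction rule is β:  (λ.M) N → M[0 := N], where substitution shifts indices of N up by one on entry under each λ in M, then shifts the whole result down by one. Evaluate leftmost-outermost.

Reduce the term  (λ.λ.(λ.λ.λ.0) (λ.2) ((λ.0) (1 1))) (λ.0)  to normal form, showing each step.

  start: (λ.λ.(λ.λ.λ.0) (λ.2) ((λ.0) (1 1))) (λ.0)
  step 1: λ.(λ.λ.λ.0) (λ.λ.0) ((λ.0) ((λ.0) (λ.0)))
  step 2: λ.(λ.λ.0) ((λ.0) ((λ.0) (λ.0)))
  step 3: λ.λ.0

Answer: normal form = λ.λ.0  (in 3 steps)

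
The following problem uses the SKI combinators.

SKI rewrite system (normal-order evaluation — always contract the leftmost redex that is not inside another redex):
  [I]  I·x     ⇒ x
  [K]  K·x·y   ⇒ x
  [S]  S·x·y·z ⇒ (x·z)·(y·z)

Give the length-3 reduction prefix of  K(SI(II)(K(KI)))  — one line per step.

  start: K(SI(II)(K(KI)))
  step 1: K(I(K(KI))(II(K(KI))))
  step 2: K(K(KI)(II(K(KI))))
  step 3: K(KI)

Answer: after 3 steps: K(KI)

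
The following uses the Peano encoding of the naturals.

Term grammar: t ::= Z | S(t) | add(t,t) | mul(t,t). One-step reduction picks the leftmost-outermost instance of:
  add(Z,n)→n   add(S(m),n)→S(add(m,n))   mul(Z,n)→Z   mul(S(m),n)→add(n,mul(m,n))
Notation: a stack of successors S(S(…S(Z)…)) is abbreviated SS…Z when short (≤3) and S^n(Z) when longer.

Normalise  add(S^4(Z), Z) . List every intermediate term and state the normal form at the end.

  start: add(S^4(Z), Z)
  [1] S(add(SSSZ, Z))
  [2] S(S(add(SSZ, Z)))
  [3] S(S(S(add(SZ, Z))))
  [4] S(S(S(S(add(Z, Z)))))
  [5] S^4(Z)

Answer: normal form = S^4(Z)  (in 5 steps)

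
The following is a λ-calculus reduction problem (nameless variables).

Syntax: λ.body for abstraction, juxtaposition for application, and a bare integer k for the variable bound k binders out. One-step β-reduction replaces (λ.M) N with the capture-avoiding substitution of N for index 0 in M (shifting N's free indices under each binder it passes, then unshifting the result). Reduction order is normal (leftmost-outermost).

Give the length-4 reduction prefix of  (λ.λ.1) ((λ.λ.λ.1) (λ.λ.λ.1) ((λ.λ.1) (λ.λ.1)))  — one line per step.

  start: (λ.λ.1) ((λ.λ.λ.1) (λ.λ.λ.1) ((λ.λ.1) (λ.λ.1)))
  →1  λ.(λ.λ.λ.1) (λ.λ.λ.1) ((λ.λ.1) (λ.λ.1))
  →2  λ.(λ.λ.1) ((λ.λ.1) (λ.λ.1))
  →3  λ.λ.(λ.λ.1) (λ.λ.1)
  →4  λ.λ.λ.λ.λ.1

Answer: after 4 steps: λ.λ.λ.λ.λ.1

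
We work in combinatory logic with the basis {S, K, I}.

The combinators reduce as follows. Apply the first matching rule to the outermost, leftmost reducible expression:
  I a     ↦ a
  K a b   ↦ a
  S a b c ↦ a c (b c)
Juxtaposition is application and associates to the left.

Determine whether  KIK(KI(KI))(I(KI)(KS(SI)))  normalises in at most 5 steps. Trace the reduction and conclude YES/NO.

  start: KIK(KI(KI))(I(KI)(KS(SI)))
  step 1: I(KI(KI))(I(KI)(KS(SI)))
  step 2: KI(KI)(I(KI)(KS(SI)))
  step 3: I(I(KI)(KS(SI)))
  step 4: I(KI)(KS(SI))
  step 5: KI(KS(SI))

Answer: NO — after 5 steps the term is KI(KS(SI)), not yet normal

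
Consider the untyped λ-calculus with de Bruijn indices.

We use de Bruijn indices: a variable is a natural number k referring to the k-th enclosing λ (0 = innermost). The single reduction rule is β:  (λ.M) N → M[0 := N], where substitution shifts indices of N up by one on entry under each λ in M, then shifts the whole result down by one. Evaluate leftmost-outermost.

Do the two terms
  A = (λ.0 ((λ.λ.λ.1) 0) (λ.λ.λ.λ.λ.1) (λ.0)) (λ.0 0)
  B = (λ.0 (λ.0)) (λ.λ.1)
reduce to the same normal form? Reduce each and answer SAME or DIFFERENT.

Term A:
  start: (λ.0 ((λ.λ.λ.1) 0) (λ.λ.λ.λ.λ.1) (λ.0)) (λ.0 0)
  [1] (λ.0 0) ((λ.λ.λ.1) (λ.0 0)) (λ.λ.λ.λ.λ.1) (λ.0)
  [2] (λ.λ.λ.1) (λ.0 0) ((λ.λ.λ.1) (λ.0 0)) (λ.λ.λ.λ.λ.1) (λ.0)
  [3] (λ.λ.1) ((λ.λ.λ.1) (λ.0 0)) (λ.λ.λ.λ.λ.1) (λ.0)
  [4] (λ.(λ.λ.λ.1) (λ.0 0)) (λ.λ.λ.λ.λ.1) (λ.0)
  [5] (λ.λ.λ.1) (λ.0 0) (λ.0)
  [6] (λ.λ.1) (λ.0)
  [7] λ.λ.0

Term B:
  start: (λ.0 (λ.0)) (λ.λ.1)
  [1] (λ.λ.1) (λ.0)
  [2] λ.λ.0

Answer: SAME — A ⇓ λ.λ.0, B ⇓ λ.λ.0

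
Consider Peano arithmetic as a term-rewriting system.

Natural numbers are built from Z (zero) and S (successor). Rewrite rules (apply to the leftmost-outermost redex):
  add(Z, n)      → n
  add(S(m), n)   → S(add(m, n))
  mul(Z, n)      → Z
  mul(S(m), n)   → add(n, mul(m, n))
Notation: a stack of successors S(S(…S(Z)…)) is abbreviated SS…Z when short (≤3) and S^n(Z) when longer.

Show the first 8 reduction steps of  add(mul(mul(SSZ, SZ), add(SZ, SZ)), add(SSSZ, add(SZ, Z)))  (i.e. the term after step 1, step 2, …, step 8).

  start: add(mul(mul(SSZ, SZ), add(SZ, SZ)), add(SSSZ, add(SZ, Z)))
  step 1: add(mul(add(SZ, mul(SZ, SZ)), add(SZ, SZ)), add(SSSZ, add(SZ, Z)))
  step 2: add(mul(S(add(Z, mul(SZ, SZ))), add(SZ, SZ)), add(SSSZ, add(SZ, Z)))
  step 3: add(add(add(SZ, SZ), mul(add(Z, mul(SZ, SZ)), add(SZ, SZ))), add(SSSZ, add(SZ, Z)))
  step 4: add(add(S(add(Z, SZ)), mul(add(Z, mul(SZ, SZ)), add(SZ, SZ))), add(SSSZ, add(SZ, Z)))
  step 5: add(S(add(add(Z, SZ), mul(add(Z, mul(SZ, SZ)), add(SZ, SZ)))), add(SSSZ, add(SZ, Z)))
  step 6: S(add(add(add(Z, SZ), mul(add(Z, mul(SZ, SZ)), add(SZ, SZ))), add(SSSZ, add(SZ, Z))))
  step 7: S(add(add(SZ, mul(add(Z, mul(SZ, SZ)), add(SZ, SZ))), add(SSSZ, add(SZ, Z))))
  step 8: S(add(S(add(Z, mul(add(Z, mul(SZ, SZ)), add(SZ, SZ)))), add(SSSZ, add(SZ, Z))))

Answer: after 8 steps: S(add(S(add(Z, mul(add(Z, mul(SZ, SZ)), add(SZ, SZ)))), add(SSSZ, add(SZ, Z))))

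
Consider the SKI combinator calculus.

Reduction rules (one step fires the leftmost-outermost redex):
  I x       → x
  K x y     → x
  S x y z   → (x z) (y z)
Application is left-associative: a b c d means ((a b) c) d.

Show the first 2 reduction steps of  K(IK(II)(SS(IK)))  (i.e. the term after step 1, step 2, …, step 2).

Answer: after 2 steps: K(II)

Working:
  start: K(IK(II)(SS(IK)))
  [1] K(K(II)(SS(IK)))
  [2] K(II)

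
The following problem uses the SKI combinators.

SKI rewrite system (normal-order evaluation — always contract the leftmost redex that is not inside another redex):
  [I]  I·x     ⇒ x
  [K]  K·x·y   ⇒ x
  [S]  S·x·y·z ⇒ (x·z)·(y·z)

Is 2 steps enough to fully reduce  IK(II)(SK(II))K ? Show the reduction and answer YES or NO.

Answer: NO — after 2 steps the term is IIK, not yet normal

Derivation:
  start: IK(II)(SK(II))K
  step 1: K(II)(SK(II))K
  step 2: IIK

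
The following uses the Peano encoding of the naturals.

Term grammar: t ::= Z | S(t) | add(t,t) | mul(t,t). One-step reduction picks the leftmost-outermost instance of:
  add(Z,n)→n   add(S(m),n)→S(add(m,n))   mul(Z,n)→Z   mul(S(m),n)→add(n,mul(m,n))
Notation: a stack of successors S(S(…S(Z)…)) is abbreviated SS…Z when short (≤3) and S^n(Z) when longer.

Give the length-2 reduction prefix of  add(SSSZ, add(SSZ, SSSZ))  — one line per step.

Answer: after 2 steps: S(S(add(SZ, add(SSZ, SSSZ))))

Derivation:
  start: add(SSSZ, add(SSZ, SSSZ))
  [1] S(add(SSZ, add(SSZ, SSSZ)))
  [2] S(S(add(SZ, add(SSZ, SSSZ))))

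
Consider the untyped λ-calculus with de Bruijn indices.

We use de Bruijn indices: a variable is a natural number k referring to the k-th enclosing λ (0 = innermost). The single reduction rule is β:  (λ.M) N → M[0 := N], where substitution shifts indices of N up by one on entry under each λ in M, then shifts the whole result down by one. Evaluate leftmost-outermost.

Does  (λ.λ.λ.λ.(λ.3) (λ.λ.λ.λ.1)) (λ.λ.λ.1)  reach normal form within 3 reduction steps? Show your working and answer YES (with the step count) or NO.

  start: (λ.λ.λ.λ.(λ.3) (λ.λ.λ.λ.1)) (λ.λ.λ.1)
  →1  λ.λ.λ.(λ.3) (λ.λ.λ.λ.1)
  →2  λ.λ.λ.2

Answer: YES — reaches normal form λ.λ.λ.2 in 2 ≤ 3 steps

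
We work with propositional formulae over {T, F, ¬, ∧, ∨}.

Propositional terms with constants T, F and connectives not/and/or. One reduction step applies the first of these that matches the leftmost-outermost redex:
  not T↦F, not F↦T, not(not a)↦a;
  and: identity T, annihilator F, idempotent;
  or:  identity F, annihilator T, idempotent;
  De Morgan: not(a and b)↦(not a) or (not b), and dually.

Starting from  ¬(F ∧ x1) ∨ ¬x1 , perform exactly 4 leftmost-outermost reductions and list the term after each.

  start: ¬(F ∧ x1) ∨ ¬x1
  →1  (¬F ∨ ¬x1) ∨ ¬x1
  →2  (T ∨ ¬x1) ∨ ¬x1
  →3  T ∨ ¬x1
  →4  T

Answer: after 4 steps: T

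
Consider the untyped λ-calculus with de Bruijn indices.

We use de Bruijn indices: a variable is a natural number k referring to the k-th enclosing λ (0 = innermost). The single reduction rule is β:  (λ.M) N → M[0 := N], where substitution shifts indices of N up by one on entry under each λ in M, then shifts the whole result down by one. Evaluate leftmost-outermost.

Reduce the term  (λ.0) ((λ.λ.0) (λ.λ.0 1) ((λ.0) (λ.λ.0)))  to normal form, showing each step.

  start: (λ.0) ((λ.λ.0) (λ.λ.0 1) ((λ.0) (λ.λ.0)))
  [1] (λ.λ.0) (λ.λ.0 1) ((λ.0) (λ.λ.0))
  [2] (λ.0) ((λ.0) (λ.λ.0))
  [3] (λ.0) (λ.λ.0)
  [4] λ.λ.0

Answer: normal form = λ.λ.0  (in 4 steps)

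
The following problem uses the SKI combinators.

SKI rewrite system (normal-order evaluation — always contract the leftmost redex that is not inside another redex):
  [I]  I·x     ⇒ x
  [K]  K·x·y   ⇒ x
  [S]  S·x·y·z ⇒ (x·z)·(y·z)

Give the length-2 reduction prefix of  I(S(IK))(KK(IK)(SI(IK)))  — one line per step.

  start: I(S(IK))(KK(IK)(SI(IK)))
  step 1: S(IK)(KK(IK)(SI(IK)))
  step 2: SK(KK(IK)(SI(IK)))

Answer: after 2 steps: SK(KK(IK)(SI(IK)))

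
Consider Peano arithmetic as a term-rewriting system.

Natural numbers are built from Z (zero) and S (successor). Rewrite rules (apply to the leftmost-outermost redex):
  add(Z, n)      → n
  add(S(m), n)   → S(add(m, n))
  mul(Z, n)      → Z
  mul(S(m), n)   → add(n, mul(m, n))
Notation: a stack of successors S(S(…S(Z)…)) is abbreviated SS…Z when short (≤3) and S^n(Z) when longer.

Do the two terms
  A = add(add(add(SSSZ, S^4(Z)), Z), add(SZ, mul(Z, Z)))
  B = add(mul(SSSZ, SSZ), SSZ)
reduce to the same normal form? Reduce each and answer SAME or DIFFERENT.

Answer: SAME — A ⇓ S^8(Z), B ⇓ S^8(Z)

Working:
Term A:
  start: add(add(add(SSSZ, S^4(Z)), Z), add(SZ, mul(Z, Z)))
  →1  add(add(S(add(SSZ, S^4(Z))), Z), add(SZ, mul(Z, Z)))
  →2  add(S(add(add(SSZ, S^4(Z)), Z)), add(SZ, mul(Z, Z)))
  →3  S(add(add(add(SSZ, S^4(Z)), Z), add(SZ, mul(Z, Z))))
  →4  S(add(add(S(add(SZ, S^4(Z))), Z), add(SZ, mul(Z, Z))))
  →5  S(add(S(add(add(SZ, S^4(Z)), Z)), add(SZ, mul(Z, Z))))
  →6  S(S(add(add(add(SZ, S^4(Z)), Z), add(SZ, mul(Z, Z)))))
  →7  S(S(add(add(S(add(Z, S^4(Z))), Z), add(SZ, mul(Z, Z)))))
  →8  S(S(add(S(add(add(Z, S^4(Z)), Z)), add(SZ, mul(Z, Z)))))
  →9  S(S(S(add(add(add(Z, S^4(Z)), Z), add(SZ, mul(Z, Z))))))
  →10  S(S(S(add(add(S^4(Z), Z), add(SZ, mul(Z, Z))))))
  →11  S(S(S(add(S(add(SSSZ, Z)), add(SZ, mul(Z, Z))))))
  →12  S(S(S(S(add(add(SSSZ, Z), add(SZ, mul(Z, Z)))))))
  →13  S(S(S(S(add(S(add(SSZ, Z)), add(SZ, mul(Z, Z)))))))
  →14  S(S(S(S(S(add(add(SSZ, Z), add(SZ, mul(Z, Z))))))))
  →15  S(S(S(S(S(add(S(add(SZ, Z)), add(SZ, mul(Z, Z))))))))
  →16  S(S(S(S(S(S(add(add(SZ, Z), add(SZ, mul(Z, Z)))))))))
  →17  S(S(S(S(S(S(add(S(add(Z, Z)), add(SZ, mul(Z, Z)))))))))
  →18  S(S(S(S(S(S(S(add(add(Z, Z), add(SZ, mul(Z, Z))))))))))
  →19  S(S(S(S(S(S(S(add(Z, add(SZ, mul(Z, Z))))))))))
  →20  S(S(S(S(S(S(S(add(SZ, mul(Z, Z)))))))))
  →21  S(S(S(S(S(S(S(S(add(Z, mul(Z, Z))))))))))
  →22  S(S(S(S(S(S(S(S(mul(Z, Z)))))))))
  →23  S^8(Z)

Term B:
  start: add(mul(SSSZ, SSZ), SSZ)
  →1  add(add(SSZ, mul(SSZ, SSZ)), SSZ)
  →2  add(S(add(SZ, mul(SSZ, SSZ))), SSZ)
  →3  S(add(add(SZ, mul(SSZ, SSZ)), SSZ))
  →4  S(add(S(add(Z, mul(SSZ, SSZ))), SSZ))
  →5  S(S(add(add(Z, mul(SSZ, SSZ)), SSZ)))
  →6  S(S(add(mul(SSZ, SSZ), SSZ)))
  →7  S(S(add(add(SSZ, mul(SZ, SSZ)), SSZ)))
  →8  S(S(add(S(add(SZ, mul(SZ, SSZ))), SSZ)))
  →9  S(S(S(add(add(SZ, mul(SZ, SSZ)), SSZ))))
  →10  S(S(S(add(S(add(Z, mul(SZ, SSZ))), SSZ))))
  →11  S(S(S(S(add(add(Z, mul(SZ, SSZ)), SSZ)))))
  →12  S(S(S(S(add(mul(SZ, SSZ), SSZ)))))
  →13  S(S(S(S(add(add(SSZ, mul(Z, SSZ)), SSZ)))))
  →14  S(S(S(S(add(S(add(SZ, mul(Z, SSZ))), SSZ)))))
  →15  S(S(S(S(S(add(add(SZ, mul(Z, SSZ)), SSZ))))))
  →16  S(S(S(S(S(add(S(add(Z, mul(Z, SSZ))), SSZ))))))
  →17  S(S(S(S(S(S(add(add(Z, mul(Z, SSZ)), SSZ)))))))
  →18  S(S(S(S(S(S(add(mul(Z, SSZ), SSZ)))))))
  →19  S(S(S(S(S(S(add(Z, SSZ)))))))
  →20  S^8(Z)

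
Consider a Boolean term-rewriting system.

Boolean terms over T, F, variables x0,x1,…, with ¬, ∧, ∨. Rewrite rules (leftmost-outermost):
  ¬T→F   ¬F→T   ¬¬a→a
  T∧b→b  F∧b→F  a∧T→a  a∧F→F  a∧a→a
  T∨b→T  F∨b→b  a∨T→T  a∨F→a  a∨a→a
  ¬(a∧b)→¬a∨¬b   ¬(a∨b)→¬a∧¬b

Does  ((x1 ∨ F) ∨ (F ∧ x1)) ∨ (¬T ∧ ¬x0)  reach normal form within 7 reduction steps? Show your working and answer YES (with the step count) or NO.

  start: ((x1 ∨ F) ∨ (F ∧ x1)) ∨ (¬T ∧ ¬x0)
  [1] (x1 ∨ (F ∧ x1)) ∨ (¬T ∧ ¬x0)
  [2] (x1 ∨ F) ∨ (¬T ∧ ¬x0)
  [3] x1 ∨ (¬T ∧ ¬x0)
  [4] x1 ∨ (F ∧ ¬x0)
  [5] x1 ∨ F
  [6] x1

Answer: YES — reaches normal form x1 in 6 ≤ 7 steps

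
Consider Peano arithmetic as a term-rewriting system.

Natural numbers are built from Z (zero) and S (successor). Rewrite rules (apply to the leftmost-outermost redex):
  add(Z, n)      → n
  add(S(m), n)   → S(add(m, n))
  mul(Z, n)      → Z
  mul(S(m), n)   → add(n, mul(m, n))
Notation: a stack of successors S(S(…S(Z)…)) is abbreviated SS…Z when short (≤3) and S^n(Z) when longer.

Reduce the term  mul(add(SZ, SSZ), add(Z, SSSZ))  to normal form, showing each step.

Answer: normal form = S^9(Z)  (in 21 steps)

Reduction:
  start: mul(add(SZ, SSZ), add(Z, SSSZ))
  [1] mul(S(add(Z, SSZ)), add(Z, SSSZ))
  [2] add(add(Z, SSSZ), mul(add(Z, SSZ), add(Z, SSSZ)))
  [3] add(SSSZ, mul(add(Z, SSZ), add(Z, SSSZ)))
  [4] S(add(SSZ, mul(add(Z, SSZ), add(Z, SSSZ))))
  [5] S(S(add(SZ, mul(add(Z, SSZ), add(Z, SSSZ)))))
  [6] S(S(S(add(Z, mul(add(Z, SSZ), add(Z, SSSZ))))))
  [7] S(S(S(mul(add(Z, SSZ), add(Z, SSSZ)))))
  [8] S(S(S(mul(SSZ, add(Z, SSSZ)))))
  [9] S(S(S(add(add(Z, SSSZ), mul(SZ, add(Z, SSSZ))))))
  [10] S(S(S(add(SSSZ, mul(SZ, add(Z, SSSZ))))))
  [11] S(S(S(S(add(SSZ, mul(SZ, add(Z, SSSZ)))))))
  [12] S(S(S(S(S(add(SZ, mul(SZ, add(Z, SSSZ))))))))
  [13] S(S(S(S(S(S(add(Z, mul(SZ, add(Z, SSSZ)))))))))
  [14] S(S(S(S(S(S(mul(SZ, add(Z, SSSZ))))))))
  [15] S(S(S(S(S(S(add(add(Z, SSSZ), mul(Z, add(Z, SSSZ)))))))))
  [16] S(S(S(S(S(S(add(SSSZ, mul(Z, add(Z, SSSZ)))))))))
  [17] S(S(S(S(S(S(S(add(SSZ, mul(Z, add(Z, SSSZ))))))))))
  [18] S(S(S(S(S(S(S(S(add(SZ, mul(Z, add(Z, SSSZ)))))))))))
  [19] S(S(S(S(S(S(S(S(S(add(Z, mul(Z, add(Z, SSSZ))))))))))))
  [20] S(S(S(S(S(S(S(S(S(mul(Z, add(Z, SSSZ)))))))))))
  [21] S^9(Z)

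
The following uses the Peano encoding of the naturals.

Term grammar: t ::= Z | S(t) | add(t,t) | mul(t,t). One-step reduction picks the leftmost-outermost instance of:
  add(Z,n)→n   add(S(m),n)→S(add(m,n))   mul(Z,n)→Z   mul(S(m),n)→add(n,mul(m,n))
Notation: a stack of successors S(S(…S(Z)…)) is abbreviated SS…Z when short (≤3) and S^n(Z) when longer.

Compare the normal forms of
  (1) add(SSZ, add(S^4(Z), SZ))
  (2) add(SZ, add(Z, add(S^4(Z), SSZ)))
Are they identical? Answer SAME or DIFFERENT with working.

Answer: SAME — A ⇓ S^7(Z), B ⇓ S^7(Z)

Working:
Term A:
  start: add(SSZ, add(S^4(Z), SZ))
  [1] S(add(SZ, add(S^4(Z), SZ)))
  [2] S(S(add(Z, add(S^4(Z), SZ))))
  [3] S(S(add(S^4(Z), SZ)))
  [4] S(S(S(add(SSSZ, SZ))))
  [5] S(S(S(S(add(SSZ, SZ)))))
  [6] S(S(S(S(S(add(SZ, SZ))))))
  [7] S(S(S(S(S(S(add(Z, SZ)))))))
  [8] S^7(Z)

Term B:
  start: add(SZ, add(Z, add(S^4(Z), SSZ)))
  [1] S(add(Z, add(Z, add(S^4(Z), SSZ))))
  [2] S(add(Z, add(S^4(Z), SSZ)))
  [3] S(add(S^4(Z), SSZ))
  [4] S(S(add(SSSZ, SSZ)))
  [5] S(S(S(add(SSZ, SSZ))))
  [6] S(S(S(S(add(SZ, SSZ)))))
  [7] S(S(S(S(S(add(Z, SSZ))))))
  [8] S^7(Z)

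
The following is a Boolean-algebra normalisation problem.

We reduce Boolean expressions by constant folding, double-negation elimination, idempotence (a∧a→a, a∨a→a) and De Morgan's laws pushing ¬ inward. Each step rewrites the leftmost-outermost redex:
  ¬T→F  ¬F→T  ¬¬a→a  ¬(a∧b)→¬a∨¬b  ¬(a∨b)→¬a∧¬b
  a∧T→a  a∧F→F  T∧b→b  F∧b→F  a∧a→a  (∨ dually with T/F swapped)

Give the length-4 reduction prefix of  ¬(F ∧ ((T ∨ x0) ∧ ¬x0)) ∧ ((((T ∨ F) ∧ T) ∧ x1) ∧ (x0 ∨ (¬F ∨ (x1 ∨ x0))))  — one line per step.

  start: ¬(F ∧ ((T ∨ x0) ∧ ¬x0)) ∧ ((((T ∨ F) ∧ T) ∧ x1) ∧ (x0 ∨ (¬F ∨ (x1 ∨ x0))))
  step 1: (¬F ∨ ¬((T ∨ x0) ∧ ¬x0)) ∧ ((((T ∨ F) ∧ T) ∧ x1) ∧ (x0 ∨ (¬F ∨ (x1 ∨ x0))))
  step 2: (T ∨ ¬((T ∨ x0) ∧ ¬x0)) ∧ ((((T ∨ F) ∧ T) ∧ x1) ∧ (x0 ∨ (¬F ∨ (x1 ∨ x0))))
  step 3: T ∧ ((((T ∨ F) ∧ T) ∧ x1) ∧ (x0 ∨ (¬F ∨ (x1 ∨ x0))))
  step 4: (((T ∨ F) ∧ T) ∧ x1) ∧ (x0 ∨ (¬F ∨ (x1 ∨ x0)))

Answer: after 4 steps: (((T ∨ F) ∧ T) ∧ x1) ∧ (x0 ∨ (¬F ∨ (x1 ∨ x0)))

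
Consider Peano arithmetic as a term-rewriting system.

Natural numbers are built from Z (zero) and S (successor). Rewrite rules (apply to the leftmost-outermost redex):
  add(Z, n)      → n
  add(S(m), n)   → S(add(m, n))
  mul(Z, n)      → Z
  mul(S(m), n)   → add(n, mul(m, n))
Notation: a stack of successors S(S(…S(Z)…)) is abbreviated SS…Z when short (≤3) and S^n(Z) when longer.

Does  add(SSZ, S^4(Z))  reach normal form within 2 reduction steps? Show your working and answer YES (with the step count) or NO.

Answer: NO — after 2 steps the term is S(S(add(Z, S^4(Z)))), not yet normal

Reduction:
  start: add(SSZ, S^4(Z))
  →1  S(add(SZ, S^4(Z)))
  →2  S(S(add(Z, S^4(Z))))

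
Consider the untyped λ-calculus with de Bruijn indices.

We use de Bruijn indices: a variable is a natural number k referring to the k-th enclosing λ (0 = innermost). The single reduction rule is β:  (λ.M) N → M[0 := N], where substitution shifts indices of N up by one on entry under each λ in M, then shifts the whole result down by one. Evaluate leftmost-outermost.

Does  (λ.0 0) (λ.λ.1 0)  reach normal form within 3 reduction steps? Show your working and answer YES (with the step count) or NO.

  start: (λ.0 0) (λ.λ.1 0)
  →1  (λ.λ.1 0) (λ.λ.1 0)
  →2  λ.(λ.λ.1 0) 0
  →3  λ.λ.1 0

Answer: YES — reaches normal form λ.λ.1 0 in 3 ≤ 3 steps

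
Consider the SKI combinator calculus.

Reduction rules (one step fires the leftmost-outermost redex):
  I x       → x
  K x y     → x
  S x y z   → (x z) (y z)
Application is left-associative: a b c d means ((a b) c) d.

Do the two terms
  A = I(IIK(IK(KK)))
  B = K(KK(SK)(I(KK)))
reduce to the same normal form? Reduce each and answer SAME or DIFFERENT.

Answer: SAME — A ⇓ K(K(KK)), B ⇓ K(K(KK))

Derivation:
Term A:
  start: I(IIK(IK(KK)))
  step 1: IIK(IK(KK))
  step 2: IK(IK(KK))
  step 3: K(IK(KK))
  step 4: K(K(KK))

Term B:
  start: K(KK(SK)(I(KK)))
  step 1: K(K(I(KK)))
  step 2: K(K(KK))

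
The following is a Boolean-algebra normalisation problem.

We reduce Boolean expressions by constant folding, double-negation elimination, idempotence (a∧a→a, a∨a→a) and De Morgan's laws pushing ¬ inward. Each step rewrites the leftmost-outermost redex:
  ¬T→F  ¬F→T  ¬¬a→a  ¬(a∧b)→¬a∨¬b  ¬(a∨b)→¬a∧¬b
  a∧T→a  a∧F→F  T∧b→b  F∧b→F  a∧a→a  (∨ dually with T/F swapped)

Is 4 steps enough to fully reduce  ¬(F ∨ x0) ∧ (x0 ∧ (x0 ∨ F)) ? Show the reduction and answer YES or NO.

Answer: NO — after 4 steps the term is ¬x0 ∧ (x0 ∧ x0), not yet normal

Working:
  start: ¬(F ∨ x0) ∧ (x0 ∧ (x0 ∨ F))
  step 1: (¬F ∧ ¬x0) ∧ (x0 ∧ (x0 ∨ F))
  step 2: (T ∧ ¬x0) ∧ (x0 ∧ (x0 ∨ F))
  step 3: ¬x0 ∧ (x0 ∧ (x0 ∨ F))
  step 4: ¬x0 ∧ (x0 ∧ x0)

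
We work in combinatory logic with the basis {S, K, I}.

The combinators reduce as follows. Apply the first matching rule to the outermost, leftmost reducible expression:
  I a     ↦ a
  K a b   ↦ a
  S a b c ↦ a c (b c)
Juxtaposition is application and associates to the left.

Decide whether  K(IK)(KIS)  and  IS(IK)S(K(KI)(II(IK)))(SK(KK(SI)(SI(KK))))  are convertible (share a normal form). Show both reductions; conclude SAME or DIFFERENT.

Term A:
  start: K(IK)(KIS)
  step 1: IK
  step 2: K

Term B:
  start: IS(IK)S(K(KI)(II(IK)))(SK(KK(SI)(SI(KK))))
  step 1: S(IK)S(K(KI)(II(IK)))(SK(KK(SI)(SI(KK))))
  step 2: IK(K(KI)(II(IK)))(S(K(KI)(II(IK))))(SK(KK(SI)(SI(KK))))
  step 3: K(K(KI)(II(IK)))(S(K(KI)(II(IK))))(SK(KK(SI)(SI(KK))))
  step 4: K(KI)(II(IK))(SK(KK(SI)(SI(KK))))
  step 5: KI(SK(KK(SI)(SI(KK))))
  step 6: I

Answer: DIFFERENT — A ⇓ K, B ⇓ I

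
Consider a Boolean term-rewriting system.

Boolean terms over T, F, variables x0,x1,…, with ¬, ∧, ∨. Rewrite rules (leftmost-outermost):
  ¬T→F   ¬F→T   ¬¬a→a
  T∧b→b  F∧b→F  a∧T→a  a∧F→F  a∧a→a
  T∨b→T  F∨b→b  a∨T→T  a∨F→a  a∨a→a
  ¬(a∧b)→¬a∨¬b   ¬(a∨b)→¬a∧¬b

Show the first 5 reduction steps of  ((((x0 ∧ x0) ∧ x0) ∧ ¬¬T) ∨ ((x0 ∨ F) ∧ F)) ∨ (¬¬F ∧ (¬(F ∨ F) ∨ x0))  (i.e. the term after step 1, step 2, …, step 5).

Answer: after 5 steps: (x0 ∨ F) ∨ (¬¬F ∧ (¬(F ∨ F) ∨ x0))

Derivation:
  start: ((((x0 ∧ x0) ∧ x0) ∧ ¬¬T) ∨ ((x0 ∨ F) ∧ F)) ∨ (¬¬F ∧ (¬(F ∨ F) ∨ x0))
  →1  (((x0 ∧ x0) ∧ ¬¬T) ∨ ((x0 ∨ F) ∧ F)) ∨ (¬¬F ∧ (¬(F ∨ F) ∨ x0))
  →2  ((x0 ∧ ¬¬T) ∨ ((x0 ∨ F) ∧ F)) ∨ (¬¬F ∧ (¬(F ∨ F) ∨ x0))
  →3  ((x0 ∧ T) ∨ ((x0 ∨ F) ∧ F)) ∨ (¬¬F ∧ (¬(F ∨ F) ∨ x0))
  →4  (x0 ∨ ((x0 ∨ F) ∧ F)) ∨ (¬¬F ∧ (¬(F ∨ F) ∨ x0))
  →5  (x0 ∨ F) ∨ (¬¬F ∧ (¬(F ∨ F) ∨ x0))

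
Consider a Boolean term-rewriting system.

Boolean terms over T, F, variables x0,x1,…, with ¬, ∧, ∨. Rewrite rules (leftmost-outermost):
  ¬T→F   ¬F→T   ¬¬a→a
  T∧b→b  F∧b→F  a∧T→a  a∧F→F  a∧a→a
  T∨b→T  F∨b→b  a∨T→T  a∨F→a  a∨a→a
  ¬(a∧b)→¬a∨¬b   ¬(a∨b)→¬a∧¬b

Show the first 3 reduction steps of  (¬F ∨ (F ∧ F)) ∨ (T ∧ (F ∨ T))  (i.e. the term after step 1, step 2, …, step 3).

  start: (¬F ∨ (F ∧ F)) ∨ (T ∧ (F ∨ T))
  [1] (T ∨ (F ∧ F)) ∨ (T ∧ (F ∨ T))
  [2] T ∨ (T ∧ (F ∨ T))
  [3] T

Answer: after 3 steps: T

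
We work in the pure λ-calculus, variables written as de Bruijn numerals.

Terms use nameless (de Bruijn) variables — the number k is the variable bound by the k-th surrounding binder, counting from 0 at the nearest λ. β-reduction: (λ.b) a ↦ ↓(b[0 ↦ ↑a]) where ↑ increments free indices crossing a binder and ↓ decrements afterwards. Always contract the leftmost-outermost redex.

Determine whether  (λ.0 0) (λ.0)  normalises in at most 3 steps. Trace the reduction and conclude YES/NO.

Answer: YES — reaches normal form λ.0 in 2 ≤ 3 steps

Reduction:
  start: (λ.0 0) (λ.0)
  →1  (λ.0) (λ.0)
  →2  λ.0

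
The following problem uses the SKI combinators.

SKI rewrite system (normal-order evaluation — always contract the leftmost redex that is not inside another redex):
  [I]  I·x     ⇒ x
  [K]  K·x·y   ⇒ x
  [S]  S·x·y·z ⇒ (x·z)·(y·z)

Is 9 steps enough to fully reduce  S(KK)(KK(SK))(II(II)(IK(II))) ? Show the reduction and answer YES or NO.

  start: S(KK)(KK(SK))(II(II)(IK(II)))
  step 1: KK(II(II)(IK(II)))(KK(SK)(II(II)(IK(II))))
  step 2: K(KK(SK)(II(II)(IK(II))))
  step 3: K(K(II(II)(IK(II))))
  step 4: K(K(I(II)(IK(II))))
  step 5: K(K(II(IK(II))))
  step 6: K(K(I(IK(II))))
  step 7: K(K(IK(II)))
  step 8: K(K(K(II)))
  step 9: K(K(KI))

Answer: YES — reaches normal form K(K(KI)) in 9 ≤ 9 steps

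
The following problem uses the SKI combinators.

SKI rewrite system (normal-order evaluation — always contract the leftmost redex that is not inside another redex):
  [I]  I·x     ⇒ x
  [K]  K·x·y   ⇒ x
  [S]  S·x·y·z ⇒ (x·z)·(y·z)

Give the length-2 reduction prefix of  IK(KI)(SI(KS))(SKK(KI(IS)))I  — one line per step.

  start: IK(KI)(SI(KS))(SKK(KI(IS)))I
  [1] K(KI)(SI(KS))(SKK(KI(IS)))I
  [2] KI(SKK(KI(IS)))I

Answer: after 2 steps: KI(SKK(KI(IS)))I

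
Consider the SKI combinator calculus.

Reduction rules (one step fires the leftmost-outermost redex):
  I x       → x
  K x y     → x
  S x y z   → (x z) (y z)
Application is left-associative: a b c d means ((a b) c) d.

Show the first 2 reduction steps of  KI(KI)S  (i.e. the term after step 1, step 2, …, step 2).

  start: KI(KI)S
  step 1: IS
  step 2: S

Answer: after 2 steps: S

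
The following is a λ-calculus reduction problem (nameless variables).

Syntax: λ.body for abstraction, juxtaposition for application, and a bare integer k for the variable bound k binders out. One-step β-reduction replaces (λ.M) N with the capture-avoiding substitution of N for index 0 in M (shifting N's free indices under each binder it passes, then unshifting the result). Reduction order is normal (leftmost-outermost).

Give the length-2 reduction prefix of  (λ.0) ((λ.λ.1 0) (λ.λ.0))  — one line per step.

Answer: after 2 steps: λ.(λ.λ.0) 0

Reduction:
  start: (λ.0) ((λ.λ.1 0) (λ.λ.0))
  [1] (λ.λ.1 0) (λ.λ.0)
  [2] λ.(λ.λ.0) 0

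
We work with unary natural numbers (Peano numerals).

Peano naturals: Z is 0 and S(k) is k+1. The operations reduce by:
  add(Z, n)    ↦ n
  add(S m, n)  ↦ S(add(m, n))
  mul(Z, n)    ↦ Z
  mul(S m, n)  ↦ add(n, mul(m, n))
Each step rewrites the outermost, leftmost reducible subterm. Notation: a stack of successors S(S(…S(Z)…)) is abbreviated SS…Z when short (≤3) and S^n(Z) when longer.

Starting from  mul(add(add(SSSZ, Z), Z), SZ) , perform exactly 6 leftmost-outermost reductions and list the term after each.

Answer: after 6 steps: S(mul(add(S(add(SZ, Z)), Z), SZ))

Reduction:
  start: mul(add(add(SSSZ, Z), Z), SZ)
  step 1: mul(add(S(add(SSZ, Z)), Z), SZ)
  step 2: mul(S(add(add(SSZ, Z), Z)), SZ)
  step 3: add(SZ, mul(add(add(SSZ, Z), Z), SZ))
  step 4: S(add(Z, mul(add(add(SSZ, Z), Z), SZ)))
  step 5: S(mul(add(add(SSZ, Z), Z), SZ))
  step 6: S(mul(add(S(add(SZ, Z)), Z), SZ))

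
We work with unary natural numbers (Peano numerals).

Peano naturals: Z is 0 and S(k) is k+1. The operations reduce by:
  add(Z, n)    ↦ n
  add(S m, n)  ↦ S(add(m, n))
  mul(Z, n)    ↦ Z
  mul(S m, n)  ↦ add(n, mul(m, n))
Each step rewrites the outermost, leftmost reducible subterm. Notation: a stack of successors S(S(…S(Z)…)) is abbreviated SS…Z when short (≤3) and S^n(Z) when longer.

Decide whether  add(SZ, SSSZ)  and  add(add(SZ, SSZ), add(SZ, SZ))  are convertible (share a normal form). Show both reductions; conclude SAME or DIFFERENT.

Term A:
  start: add(SZ, SSSZ)
  [1] S(add(Z, SSSZ))
  [2] S^4(Z)

Term B:
  start: add(add(SZ, SSZ), add(SZ, SZ))
  [1] add(S(add(Z, SSZ)), add(SZ, SZ))
  [2] S(add(add(Z, SSZ), add(SZ, SZ)))
  [3] S(add(SSZ, add(SZ, SZ)))
  [4] S(S(add(SZ, add(SZ, SZ))))
  [5] S(S(S(add(Z, add(SZ, SZ)))))
  [6] S(S(S(add(SZ, SZ))))
  [7] S(S(S(S(add(Z, SZ)))))
  [8] S^5(Z)

Answer: DIFFERENT — A ⇓ S^4(Z), B ⇓ S^5(Z)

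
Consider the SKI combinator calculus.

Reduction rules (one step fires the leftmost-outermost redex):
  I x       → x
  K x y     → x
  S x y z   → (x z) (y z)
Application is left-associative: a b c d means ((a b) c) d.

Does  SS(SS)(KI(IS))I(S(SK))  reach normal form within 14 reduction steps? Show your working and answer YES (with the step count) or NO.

  start: SS(SS)(KI(IS))I(S(SK))
  [1] S(KI(IS))(SS(KI(IS)))I(S(SK))
  [2] KI(IS)I(SS(KI(IS))I)(S(SK))
  [3] II(SS(KI(IS))I)(S(SK))
  [4] I(SS(KI(IS))I)(S(SK))
  [5] SS(KI(IS))I(S(SK))
  [6] SI(KI(IS)I)(S(SK))
  [7] I(S(SK))(KI(IS)I(S(SK)))
  [8] S(SK)(KI(IS)I(S(SK)))
  [9] S(SK)(II(S(SK)))
  [10] S(SK)(I(S(SK)))
  [11] S(SK)(S(SK))

Answer: YES — reaches normal form S(SK)(S(SK)) in 11 ≤ 14 steps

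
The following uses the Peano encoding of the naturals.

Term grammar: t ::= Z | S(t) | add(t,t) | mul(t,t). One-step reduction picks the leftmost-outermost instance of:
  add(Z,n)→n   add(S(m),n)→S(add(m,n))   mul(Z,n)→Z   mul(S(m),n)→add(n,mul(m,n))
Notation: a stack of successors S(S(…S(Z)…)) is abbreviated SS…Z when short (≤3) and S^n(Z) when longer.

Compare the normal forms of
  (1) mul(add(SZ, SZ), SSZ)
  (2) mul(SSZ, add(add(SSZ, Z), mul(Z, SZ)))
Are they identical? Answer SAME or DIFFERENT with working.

Answer: SAME — A ⇓ S^4(Z), B ⇓ S^4(Z)

Reduction:
Term A:
  start: mul(add(SZ, SZ), SSZ)
  →1  mul(S(add(Z, SZ)), SSZ)
  →2  add(SSZ, mul(add(Z, SZ), SSZ))
  →3  S(add(SZ, mul(add(Z, SZ), SSZ)))
  →4  S(S(add(Z, mul(add(Z, SZ), SSZ))))
  →5  S(S(mul(add(Z, SZ), SSZ)))
  →6  S(S(mul(SZ, SSZ)))
  →7  S(S(add(SSZ, mul(Z, SSZ))))
  →8  S(S(S(add(SZ, mul(Z, SSZ)))))
  →9  S(S(S(S(add(Z, mul(Z, SSZ))))))
  →10  S(S(S(S(mul(Z, SSZ)))))
  →11  S^4(Z)

Term B:
  start: mul(SSZ, add(add(SSZ, Z), mul(Z, SZ)))
  →1  add(add(add(SSZ, Z), mul(Z, SZ)), mul(SZ, add(add(SSZ, Z), mul(Z, SZ))))
  →2  add(add(S(add(SZ, Z)), mul(Z, SZ)), mul(SZ, add(add(SSZ, Z), mul(Z, SZ))))
  →3  add(S(add(add(SZ, Z), mul(Z, SZ))), mul(SZ, add(add(SSZ, Z), mul(Z, SZ))))
  →4  S(add(add(add(SZ, Z), mul(Z, SZ)), mul(SZ, add(add(SSZ, Z), mul(Z, SZ)))))
  →5  S(add(add(S(add(Z, Z)), mul(Z, SZ)), mul(SZ, add(add(SSZ, Z), mul(Z, SZ)))))
  →6  S(add(S(add(add(Z, Z), mul(Z, SZ))), mul(SZ, add(add(SSZ, Z), mul(Z, SZ)))))
  →7  S(S(add(add(add(Z, Z), mul(Z, SZ)), mul(SZ, add(add(SSZ, Z), mul(Z, SZ))))))
  →8  S(S(add(add(Z, mul(Z, SZ)), mul(SZ, add(add(SSZ, Z), mul(Z, SZ))))))
  →9  S(S(add(mul(Z, SZ), mul(SZ, add(add(SSZ, Z), mul(Z, SZ))))))
  →10  S(S(add(Z, mul(SZ, add(add(SSZ, Z), mul(Z, SZ))))))
  →11  S(S(mul(SZ, add(add(SSZ, Z), mul(Z, SZ)))))
  →12  S(S(add(add(add(SSZ, Z), mul(Z, SZ)), mul(Z, add(add(SSZ, Z), mul(Z, SZ))))))
  →13  S(S(add(add(S(add(SZ, Z)), mul(Z, SZ)), mul(Z, add(add(SSZ, Z), mul(Z, SZ))))))
  →14  S(S(add(S(add(add(SZ, Z), mul(Z, SZ))), mul(Z, add(add(SSZ, Z), mul(Z, SZ))))))
  →15  S(S(S(add(add(add(SZ, Z), mul(Z, SZ)), mul(Z, add(add(SSZ, Z), mul(Z, SZ)))))))
  →16  S(S(S(add(add(S(add(Z, Z)), mul(Z, SZ)), mul(Z, add(add(SSZ, Z), mul(Z, SZ)))))))
  →17  S(S(S(add(S(add(add(Z, Z), mul(Z, SZ))), mul(Z, add(add(SSZ, Z), mul(Z, SZ)))))))
  →18  S(S(S(S(add(add(add(Z, Z), mul(Z, SZ)), mul(Z, add(add(SSZ, Z), mul(Z, SZ))))))))
  →19  S(S(S(S(add(add(Z, mul(Z, SZ)), mul(Z, add(add(SSZ, Z), mul(Z, SZ))))))))
  →20  S(S(S(S(add(mul(Z, SZ), mul(Z, add(add(SSZ, Z), mul(Z, SZ))))))))
  →21  S(S(S(S(add(Z, mul(Z, add(add(SSZ, Z), mul(Z, SZ))))))))
  →22  S(S(S(S(mul(Z, add(add(SSZ, Z), mul(Z, SZ)))))))
  →23  S^4(Z)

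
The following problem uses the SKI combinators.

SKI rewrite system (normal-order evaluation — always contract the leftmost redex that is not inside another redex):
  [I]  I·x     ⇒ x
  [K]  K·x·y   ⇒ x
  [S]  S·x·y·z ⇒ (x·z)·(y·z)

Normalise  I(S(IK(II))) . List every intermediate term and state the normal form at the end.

Answer: normal form = S(KI)  (in 3 steps)

Reduction:
  start: I(S(IK(II)))
  step 1: S(IK(II))
  step 2: S(K(II))
  step 3: S(KI)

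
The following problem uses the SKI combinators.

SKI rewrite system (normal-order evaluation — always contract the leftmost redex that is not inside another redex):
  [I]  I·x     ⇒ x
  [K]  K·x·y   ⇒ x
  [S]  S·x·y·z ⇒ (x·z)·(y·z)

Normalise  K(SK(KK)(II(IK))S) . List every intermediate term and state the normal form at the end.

  start: K(SK(KK)(II(IK))S)
  [1] K(K(II(IK))(KK(II(IK)))S)
  [2] K(II(IK)S)
  [3] K(I(IK)S)
  [4] K(IKS)
  [5] K(KS)

Answer: normal form = K(KS)  (in 5 steps)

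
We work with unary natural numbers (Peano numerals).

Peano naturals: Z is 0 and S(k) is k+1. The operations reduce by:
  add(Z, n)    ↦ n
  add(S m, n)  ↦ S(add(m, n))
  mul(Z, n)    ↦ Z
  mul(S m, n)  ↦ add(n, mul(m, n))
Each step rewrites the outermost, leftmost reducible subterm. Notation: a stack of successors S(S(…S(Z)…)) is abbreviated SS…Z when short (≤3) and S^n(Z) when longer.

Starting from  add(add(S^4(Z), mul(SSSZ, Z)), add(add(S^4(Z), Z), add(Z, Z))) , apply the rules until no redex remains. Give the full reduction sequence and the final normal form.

Answer: normal form = S^8(Z)  (in 28 steps)

Working:
  start: add(add(S^4(Z), mul(SSSZ, Z)), add(add(S^4(Z), Z), add(Z, Z)))
  step 1: add(S(add(SSSZ, mul(SSSZ, Z))), add(add(S^4(Z), Z), add(Z, Z)))
  step 2: S(add(add(SSSZ, mul(SSSZ, Z)), add(add(S^4(Z), Z), add(Z, Z))))
  step 3: S(add(S(add(SSZ, mul(SSSZ, Z))), add(add(S^4(Z), Z), add(Z, Z))))
  step 4: S(S(add(add(SSZ, mul(SSSZ, Z)), add(add(S^4(Z), Z), add(Z, Z)))))
  step 5: S(S(add(S(add(SZ, mul(SSSZ, Z))), add(add(S^4(Z), Z), add(Z, Z)))))
  step 6: S(S(S(add(add(SZ, mul(SSSZ, Z)), add(add(S^4(Z), Z), add(Z, Z))))))
  step 7: S(S(S(add(S(add(Z, mul(SSSZ, Z))), add(add(S^4(Z), Z), add(Z, Z))))))
  step 8: S(S(S(S(add(add(Z, mul(SSSZ, Z)), add(add(S^4(Z), Z), add(Z, Z)))))))
  step 9: S(S(S(S(add(mul(SSSZ, Z), add(add(S^4(Z), Z), add(Z, Z)))))))
  step 10: S(S(S(S(add(add(Z, mul(SSZ, Z)), add(add(S^4(Z), Z), add(Z, Z)))))))
  step 11: S(S(S(S(add(mul(SSZ, Z), add(add(S^4(Z), Z), add(Z, Z)))))))
  step 12: S(S(S(S(add(add(Z, mul(SZ, Z)), add(add(S^4(Z), Z), add(Z, Z)))))))
  step 13: S(S(S(S(add(mul(SZ, Z), add(add(S^4(Z), Z), add(Z, Z)))))))
  step 14: S(S(S(S(add(add(Z, mul(Z, Z)), add(add(S^4(Z), Z), add(Z, Z)))))))
  step 15: S(S(S(S(add(mul(Z, Z), add(add(S^4(Z), Z), add(Z, Z)))))))
  step 16: S(S(S(S(add(Z, add(add(S^4(Z), Z), add(Z, Z)))))))
  step 17: S(S(S(S(add(add(S^4(Z), Z), add(Z, Z))))))
  step 18: S(S(S(S(add(S(add(SSSZ, Z)), add(Z, Z))))))
  step 19: S(S(S(S(S(add(add(SSSZ, Z), add(Z, Z)))))))
  step 20: S(S(S(S(S(add(S(add(SSZ, Z)), add(Z, Z)))))))
  step 21: S(S(S(S(S(S(add(add(SSZ, Z), add(Z, Z))))))))
  step 22: S(S(S(S(S(S(add(S(add(SZ, Z)), add(Z, Z))))))))
  step 23: S(S(S(S(S(S(S(add(add(SZ, Z), add(Z, Z)))))))))
  step 24: S(S(S(S(S(S(S(add(S(add(Z, Z)), add(Z, Z)))))))))
  step 25: S(S(S(S(S(S(S(S(add(add(Z, Z), add(Z, Z))))))))))
  step 26: S(S(S(S(S(S(S(S(add(Z, add(Z, Z))))))))))
  step 27: S(S(S(S(S(S(S(S(add(Z, Z)))))))))
  step 28: S^8(Z)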